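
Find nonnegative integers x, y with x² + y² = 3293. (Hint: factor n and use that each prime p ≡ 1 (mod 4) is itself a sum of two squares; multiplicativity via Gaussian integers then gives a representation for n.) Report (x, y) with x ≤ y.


Step 1: Factor n = 3293 = 37 · 89.
Step 2: Check the mod-4 condition on each prime factor: 37 ≡ 1 (mod 4), exponent 1; 89 ≡ 1 (mod 4), exponent 1.
All primes ≡ 3 (mod 4) appear to even exponent (or don't appear), so by the two-squares theorem n IS expressible as a sum of two squares.
Step 3: Build a representation. Here n = 37 · 89 is a product of primes ≡ 1 (mod 4). Each prime p ≡ 1 (mod 4) is itself a sum of two squares; find a² by testing p − a² for a perfect square:
  37: 37 − 1² = 36 = 6² ⇒ 37 = 1² + 6².
  89: 89 − 1² = 88, 89 − 2² = 85, 89 − 3² = 80, 89 − 4² = 73, 89 − 5² = 64 = 8² ⇒ 89 = 5² + 8².
  Combine using the Brahmagupta–Fibonacci identity (a² + b²)(c² + d²) = (ac − bd)² + (ad + bc)² = (ac + bd)² + (ad − bc)²:
  37 · 89 = 3293: from (1² + 6²)(5² + 8²), take (1·5 − 6·8, 1·8 + 6·5) = (5 − 48, 8 + 30) = (-43, 38); dropping signs (only squares matter) gives (43, 38); check 43² + 38² = 1849 + 1444 = 3293 ✓.
Step 4: Order so x ≤ y and verify: 38² + 43² = 1444 + 1849 = 3293 = n. ✓

n = 3293 = 38² + 43² (one valid representation with x ≤ y).


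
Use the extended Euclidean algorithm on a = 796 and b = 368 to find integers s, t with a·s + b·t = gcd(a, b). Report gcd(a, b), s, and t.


Euclidean algorithm on (796, 368) — divide until remainder is 0:
  796 = 2 · 368 + 60
  368 = 6 · 60 + 8
  60 = 7 · 8 + 4
  8 = 2 · 4 + 0
gcd(796, 368) = 4.
Track Bezout coefficients alongside the remainders: start with r₀ = 796 = a·1 + b·0 (s = 1, t = 0) and r₁ = 368 = a·0 + b·1 (s = 0, t = 1); each new remainder r_{k+1} = r_{k-1} − q_k·r_k inherits s_{k+1} = s_{k-1} − q_k·s_k, t_{k+1} = t_{k-1} − q_k·t_k, so r_k = a·s_k + b·t_k at every step:
  q = 2: r = 60, s = 1 − 2·0 = 1, t = 0 − 2·1 = -2  (check: 796·1 + 368·(-2) = 60)
  q = 6: r = 8, s = 0 − 6·1 = -6, t = 1 − 6·(-2) = 13  (check: 796·(-6) + 368·13 = 8)
  q = 7: r = 4, s = 1 − 7·(-6) = 43, t = -2 − 7·13 = -93  (check: 796·43 + 368·(-93) = 4)
The row with r = 4 (the gcd) gives the Bezout coefficients s = 43, t = -93.
Result: 796 · (43) + 368 · (-93) = 4.

gcd(796, 368) = 4; s = 43, t = -93 (check: 796·43 + 368·(-93) = 4).


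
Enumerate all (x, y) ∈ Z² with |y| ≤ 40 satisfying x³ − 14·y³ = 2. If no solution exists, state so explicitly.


The equation is x³ - 14y³ = 2. For fixed y, x³ = 14·y³ + 2, so a solution requires the RHS to be a perfect cube.
Strategy: iterate y from -40 to 40, compute RHS = 14·y³ + 2, and check whether it is a (positive or negative) perfect cube.
Check small values of y:
  y = 0: RHS = 2 is not a perfect cube.
  y = 1: RHS = 16 is not a perfect cube.
  y = -1: RHS = -12 is not a perfect cube.
  y = 2: RHS = 114 is not a perfect cube.
  y = -2: RHS = -110 is not a perfect cube.
  y = 3: RHS = 380 is not a perfect cube.
  y = -3: RHS = -376 is not a perfect cube.
Continuing the search up to |y| = 40 finds no solutions either.
No (x, y) in the scanned range satisfies the equation.

No integer solutions with |y| ≤ 40.


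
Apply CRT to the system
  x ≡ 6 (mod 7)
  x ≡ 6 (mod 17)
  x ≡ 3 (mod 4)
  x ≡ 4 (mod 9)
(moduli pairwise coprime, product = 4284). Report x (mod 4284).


Product of moduli M = 7 · 17 · 4 · 9 = 4284.
Merge one congruence at a time:
  Start: x ≡ 6 (mod 7).
  Combine with x ≡ 6 (mod 17); new modulus lcm = 119.
    Write x = 6 + 7·t and substitute into x ≡ 6 (mod 17): 7·t ≡ 6 − 6 = 0 (mod 17).
    The inverse of 7 mod 17 is 5 (since 7·5 = 35 = 2·17 + 1), so t ≡ 5·0 = 0 ≡ 0 (mod 17).
    Then x = 6 + 7·0 = 6, valid modulo lcm(7, 17) = 119: x ≡ 6 (mod 119).
  Combine with x ≡ 3 (mod 4); new modulus lcm = 476.
    Write x = 6 + 119·t and substitute into x ≡ 3 (mod 4): 119·t ≡ 3 − 6 = -3 (mod 4).
    Reduce coefficients mod 4: 3·t ≡ 1 (mod 4).
    The inverse of 3 mod 4 is 3 (since 3·3 = 9 = 2·4 + 1), so t ≡ 3·1 = 3 ≡ 3 (mod 4).
    Then x = 6 + 119·3 = 363, valid modulo lcm(119, 4) = 476: x ≡ 363 (mod 476).
  Combine with x ≡ 4 (mod 9); new modulus lcm = 4284.
    Write x = 363 + 476·t and substitute into x ≡ 4 (mod 9): 476·t ≡ 4 − 363 = -359 (mod 9).
    Reduce coefficients mod 9: 8·t ≡ 1 (mod 9).
    The inverse of 8 mod 9 is 8 (since 8·8 = 64 = 7·9 + 1), so t ≡ 8·1 = 8 ≡ 8 (mod 9).
    Then x = 363 + 476·8 = 4171, valid modulo lcm(476, 9) = 4284: x ≡ 4171 (mod 4284).
Verify against each original: 4171 mod 7 = 6, 4171 mod 17 = 6, 4171 mod 4 = 3, 4171 mod 9 = 4.

x ≡ 4171 (mod 4284).


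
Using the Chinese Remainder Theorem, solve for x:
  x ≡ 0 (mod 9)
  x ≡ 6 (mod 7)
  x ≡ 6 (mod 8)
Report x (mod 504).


Moduli 9, 7, 8 are pairwise coprime; by CRT there is a unique solution modulo M = 9 · 7 · 8 = 504.
Solve pairwise, accumulating the modulus:
  Start with x ≡ 0 (mod 9).
  Combine with x ≡ 6 (mod 7): since gcd(9, 7) = 1, we get a unique residue mod 63.
    Write x = 0 + 9·t and substitute into x ≡ 6 (mod 7): 9·t ≡ 6 − 0 = 6 (mod 7).
    Reduce coefficients mod 7: 2·t ≡ 6 (mod 7).
    The inverse of 2 mod 7 is 4 (since 2·4 = 8 = 1·7 + 1), so t ≡ 4·6 = 24 ≡ 3 (mod 7).
    Then x = 0 + 9·3 = 27, valid modulo lcm(9, 7) = 63: x ≡ 27 (mod 63).
  Combine with x ≡ 6 (mod 8): since gcd(63, 8) = 1, we get a unique residue mod 504.
    Write x = 27 + 63·t and substitute into x ≡ 6 (mod 8): 63·t ≡ 6 − 27 = -21 (mod 8).
    Reduce coefficients mod 8: 7·t ≡ 3 (mod 8).
    The inverse of 7 mod 8 is 7 (since 7·7 = 49 = 6·8 + 1), so t ≡ 7·3 = 21 ≡ 5 (mod 8).
    Then x = 27 + 63·5 = 342, valid modulo lcm(63, 8) = 504: x ≡ 342 (mod 504).
Verify: 342 mod 9 = 0 ✓, 342 mod 7 = 6 ✓, 342 mod 8 = 6 ✓.

x ≡ 342 (mod 504).


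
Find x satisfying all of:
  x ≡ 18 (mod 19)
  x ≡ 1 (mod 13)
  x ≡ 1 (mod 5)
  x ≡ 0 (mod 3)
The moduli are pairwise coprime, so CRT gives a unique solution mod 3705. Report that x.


Product of moduli M = 19 · 13 · 5 · 3 = 3705.
Merge one congruence at a time:
  Start: x ≡ 18 (mod 19).
  Combine with x ≡ 1 (mod 13); new modulus lcm = 247.
    Write x = 18 + 19·t and substitute into x ≡ 1 (mod 13): 19·t ≡ 1 − 18 = -17 (mod 13).
    Reduce coefficients mod 13: 6·t ≡ 9 (mod 13).
    The inverse of 6 mod 13 is 11 (since 6·11 = 66 = 5·13 + 1), so t ≡ 11·9 = 99 ≡ 8 (mod 13).
    Then x = 18 + 19·8 = 170, valid modulo lcm(19, 13) = 247: x ≡ 170 (mod 247).
  Combine with x ≡ 1 (mod 5); new modulus lcm = 1235.
    Write x = 170 + 247·t and substitute into x ≡ 1 (mod 5): 247·t ≡ 1 − 170 = -169 (mod 5).
    Reduce coefficients mod 5: 2·t ≡ 1 (mod 5).
    The inverse of 2 mod 5 is 3 (since 2·3 = 6 = 1·5 + 1), so t ≡ 3·1 = 3 ≡ 3 (mod 5).
    Then x = 170 + 247·3 = 911, valid modulo lcm(247, 5) = 1235: x ≡ 911 (mod 1235).
  Combine with x ≡ 0 (mod 3); new modulus lcm = 3705.
    Write x = 911 + 1235·t and substitute into x ≡ 0 (mod 3): 1235·t ≡ 0 − 911 = -911 (mod 3).
    Reduce coefficients mod 3: 2·t ≡ 1 (mod 3).
    The inverse of 2 mod 3 is 2 (since 2·2 = 4 = 1·3 + 1), so t ≡ 2·1 = 2 ≡ 2 (mod 3).
    Then x = 911 + 1235·2 = 3381, valid modulo lcm(1235, 3) = 3705: x ≡ 3381 (mod 3705).
Verify against each original: 3381 mod 19 = 18, 3381 mod 13 = 1, 3381 mod 5 = 1, 3381 mod 3 = 0.

x ≡ 3381 (mod 3705).


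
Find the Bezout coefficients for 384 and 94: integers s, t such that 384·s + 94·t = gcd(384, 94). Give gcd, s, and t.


Euclidean algorithm on (384, 94) — divide until remainder is 0:
  384 = 4 · 94 + 8
  94 = 11 · 8 + 6
  8 = 1 · 6 + 2
  6 = 3 · 2 + 0
gcd(384, 94) = 2.
Track Bezout coefficients alongside the remainders: start with r₀ = 384 = a·1 + b·0 (s = 1, t = 0) and r₁ = 94 = a·0 + b·1 (s = 0, t = 1); each new remainder r_{k+1} = r_{k-1} − q_k·r_k inherits s_{k+1} = s_{k-1} − q_k·s_k, t_{k+1} = t_{k-1} − q_k·t_k, so r_k = a·s_k + b·t_k at every step:
  q = 4: r = 8, s = 1 − 4·0 = 1, t = 0 − 4·1 = -4  (check: 384·1 + 94·(-4) = 8)
  q = 11: r = 6, s = 0 − 11·1 = -11, t = 1 − 11·(-4) = 45  (check: 384·(-11) + 94·45 = 6)
  q = 1: r = 2, s = 1 − 1·(-11) = 12, t = -4 − 1·45 = -49  (check: 384·12 + 94·(-49) = 2)
The row with r = 2 (the gcd) gives the Bezout coefficients s = 12, t = -49.
Result: 384 · (12) + 94 · (-49) = 2.

gcd(384, 94) = 2; s = 12, t = -49 (check: 384·12 + 94·(-49) = 2).


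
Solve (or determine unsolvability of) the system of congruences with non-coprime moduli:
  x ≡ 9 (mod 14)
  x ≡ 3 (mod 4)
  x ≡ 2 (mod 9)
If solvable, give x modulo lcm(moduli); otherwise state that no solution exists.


Moduli 14, 4, 9 are not pairwise coprime, so CRT works modulo lcm(m_i) when all pairwise compatibility conditions hold.
Pairwise compatibility: gcd(m_i, m_j) must divide a_i - a_j for every pair.
Merge one congruence at a time:
  Start: x ≡ 9 (mod 14).
  Combine with x ≡ 3 (mod 4): gcd(14, 4) = 2; 3 - 9 = -6, which IS divisible by 2, so compatible.
    Write x = 9 + 14·t and substitute into x ≡ 3 (mod 4): 14·t ≡ 3 − 9 = -6 (mod 4).
    Divide the congruence (and modulus) by g = 2: 7·t ≡ -3 (mod 2).
    Reduce coefficients mod 2: 1·t ≡ 1 (mod 2).
    So t ≡ 1 (mod 2).
    Then x = 9 + 14·1 = 23, valid modulo lcm(14, 4) = 28: x ≡ 23 (mod 28).
  Combine with x ≡ 2 (mod 9): gcd(28, 9) = 1; 2 - 23 = -21, which IS divisible by 1, so compatible.
    Write x = 23 + 28·t and substitute into x ≡ 2 (mod 9): 28·t ≡ 2 − 23 = -21 (mod 9).
    Reduce coefficients mod 9: 1·t ≡ 6 (mod 9).
    So t ≡ 6 (mod 9).
    Then x = 23 + 28·6 = 191, valid modulo lcm(28, 9) = 252: x ≡ 191 (mod 252).
Verify: 191 mod 14 = 9, 191 mod 4 = 3, 191 mod 9 = 2.

x ≡ 191 (mod 252).


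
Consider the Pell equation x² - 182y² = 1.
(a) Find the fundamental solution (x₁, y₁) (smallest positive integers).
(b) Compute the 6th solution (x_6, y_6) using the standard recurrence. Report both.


Step 1: Find the fundamental solution (x₁, y₁) of x² - 182y² = 1.
  Expand √182 as a continued fraction. a₀ = ⌊√182⌋ = 13; iterate m_{k+1} = d_k·a_k − m_k, d_{k+1} = (182 − m_{k+1}²)/d_k, a_{k+1} = ⌊(a₀ + m_{k+1})/d_{k+1}⌋ (starting m₀ = 0, d₀ = 1), with convergents p_k = a_k·p_{k-1} + p_{k-2}, q_k = a_k·q_{k-1} + q_{k-2} (p₋₁ = 1, q₋₁ = 0):
  k = 0: a₀ = 13; p₀/q₀ = 13/1; p₀² − 182·q₀² = 169 − 182 = -13.
  k = 1: m = 13, d = 13, a = ⌊(13 + 13)/13⌋ = 2; p/q = (2·13 + 1)/(2·1 + 0) = 27/2; p² − 182·q² = 729 − 728 = 1.
  The first convergent with p² − 182·q² = 1 gives the fundamental solution (x₁, y₁) = (27, 2).
Step 2: Apply the recurrence (x_{n+1}, y_{n+1}) = (x₁x_n + 182y₁y_n, x₁y_n + y₁x_n) repeatedly.
  From (x_1, y_1) = (27, 2): x_2 = 27·27 + 182·2·2 = 1457; y_2 = 27·2 + 2·27 = 108.
  From (x_2, y_2) = (1457, 108): x_3 = 27·1457 + 182·2·108 = 78651; y_3 = 27·108 + 2·1457 = 5830.
  From (x_3, y_3) = (78651, 5830): x_4 = 27·78651 + 182·2·5830 = 4245697; y_4 = 27·5830 + 2·78651 = 314712.
  From (x_4, y_4) = (4245697, 314712): x_5 = 27·4245697 + 182·2·314712 = 229188987; y_5 = 27·314712 + 2·4245697 = 16988618.
  From (x_5, y_5) = (229188987, 16988618): x_6 = 27·229188987 + 182·2·16988618 = 12371959601; y_6 = 27·16988618 + 2·229188987 = 917070660.
Step 3: Verify x_6² - 182·y_6² = 153065384368776079201 - 153065384368776079200 = 1 (should be 1). ✓

(x_1, y_1) = (27, 2); (x_6, y_6) = (12371959601, 917070660).


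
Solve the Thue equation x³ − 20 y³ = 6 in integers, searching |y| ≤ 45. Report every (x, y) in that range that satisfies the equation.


The equation is x³ - 20y³ = 6. For fixed y, x³ = 20·y³ + 6, so a solution requires the RHS to be a perfect cube.
Strategy: iterate y from -45 to 45, compute RHS = 20·y³ + 6, and check whether it is a (positive or negative) perfect cube.
Check small values of y:
  y = 0: RHS = 6 is not a perfect cube.
  y = 1: RHS = 26 is not a perfect cube.
  y = -1: RHS = -14 is not a perfect cube.
  y = 2: RHS = 166 is not a perfect cube.
  y = -2: RHS = -154 is not a perfect cube.
  y = 3: RHS = 546 is not a perfect cube.
  y = -3: RHS = -534 is not a perfect cube.
Continuing the search up to |y| = 45 finds no solutions either.
No (x, y) in the scanned range satisfies the equation.

No integer solutions with |y| ≤ 45.


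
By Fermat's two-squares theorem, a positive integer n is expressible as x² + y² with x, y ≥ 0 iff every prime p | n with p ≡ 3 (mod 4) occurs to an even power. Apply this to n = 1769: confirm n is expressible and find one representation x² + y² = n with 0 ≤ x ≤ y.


Step 1: Factor n = 1769 = 29 · 61.
Step 2: Check the mod-4 condition on each prime factor: 29 ≡ 1 (mod 4), exponent 1; 61 ≡ 1 (mod 4), exponent 1.
All primes ≡ 3 (mod 4) appear to even exponent (or don't appear), so by the two-squares theorem n IS expressible as a sum of two squares.
Step 3: Build a representation. Here n = 29 · 61 is a product of primes ≡ 1 (mod 4). Each prime p ≡ 1 (mod 4) is itself a sum of two squares; find a² by testing p − a² for a perfect square:
  29: 29 − 1² = 28, 29 − 2² = 25 = 5² ⇒ 29 = 2² + 5².
  61: 61 − 1² = 60, 61 − 2² = 57, 61 − 3² = 52, 61 − 4² = 45, 61 − 5² = 36 = 6² ⇒ 61 = 5² + 6².
  Combine using the Brahmagupta–Fibonacci identity (a² + b²)(c² + d²) = (ac − bd)² + (ad + bc)² = (ac + bd)² + (ad − bc)²:
  29 · 61 = 1769: from (2² + 5²)(5² + 6²), take (2·5 − 5·6, 2·6 + 5·5) = (10 − 30, 12 + 25) = (-20, 37); dropping signs (only squares matter) gives (20, 37); check 20² + 37² = 400 + 1369 = 1769 ✓.
Step 4: Order so x ≤ y and verify: 20² + 37² = 400 + 1369 = 1769 = n. ✓

n = 1769 = 20² + 37² (one valid representation with x ≤ y).


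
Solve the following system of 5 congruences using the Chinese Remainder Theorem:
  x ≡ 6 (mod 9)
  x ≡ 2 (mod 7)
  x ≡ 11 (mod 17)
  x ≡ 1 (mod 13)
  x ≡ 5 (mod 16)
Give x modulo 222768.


Product of moduli M = 9 · 7 · 17 · 13 · 16 = 222768.
Merge one congruence at a time:
  Start: x ≡ 6 (mod 9).
  Combine with x ≡ 2 (mod 7); new modulus lcm = 63.
    Write x = 6 + 9·t and substitute into x ≡ 2 (mod 7): 9·t ≡ 2 − 6 = -4 (mod 7).
    Reduce coefficients mod 7: 2·t ≡ 3 (mod 7).
    The inverse of 2 mod 7 is 4 (since 2·4 = 8 = 1·7 + 1), so t ≡ 4·3 = 12 ≡ 5 (mod 7).
    Then x = 6 + 9·5 = 51, valid modulo lcm(9, 7) = 63: x ≡ 51 (mod 63).
  Combine with x ≡ 11 (mod 17); new modulus lcm = 1071.
    Write x = 51 + 63·t and substitute into x ≡ 11 (mod 17): 63·t ≡ 11 − 51 = -40 (mod 17).
    Reduce coefficients mod 17: 12·t ≡ 11 (mod 17).
    The inverse of 12 mod 17 is 10 (since 12·10 = 120 = 7·17 + 1), so t ≡ 10·11 = 110 ≡ 8 (mod 17).
    Then x = 51 + 63·8 = 555, valid modulo lcm(63, 17) = 1071: x ≡ 555 (mod 1071).
  Combine with x ≡ 1 (mod 13); new modulus lcm = 13923.
    Write x = 555 + 1071·t and substitute into x ≡ 1 (mod 13): 1071·t ≡ 1 − 555 = -554 (mod 13).
    Reduce coefficients mod 13: 5·t ≡ 5 (mod 13).
    The inverse of 5 mod 13 is 8 (since 5·8 = 40 = 3·13 + 1), so t ≡ 8·5 = 40 ≡ 1 (mod 13).
    Then x = 555 + 1071·1 = 1626, valid modulo lcm(1071, 13) = 13923: x ≡ 1626 (mod 13923).
  Combine with x ≡ 5 (mod 16); new modulus lcm = 222768.
    Write x = 1626 + 13923·t and substitute into x ≡ 5 (mod 16): 13923·t ≡ 5 − 1626 = -1621 (mod 16).
    Reduce coefficients mod 16: 3·t ≡ 11 (mod 16).
    The inverse of 3 mod 16 is 11 (since 3·11 = 33 = 2·16 + 1), so t ≡ 11·11 = 121 ≡ 9 (mod 16).
    Then x = 1626 + 13923·9 = 126933, valid modulo lcm(13923, 16) = 222768: x ≡ 126933 (mod 222768).
Verify against each original: 126933 mod 9 = 6, 126933 mod 7 = 2, 126933 mod 17 = 11, 126933 mod 13 = 1, 126933 mod 16 = 5.

x ≡ 126933 (mod 222768).


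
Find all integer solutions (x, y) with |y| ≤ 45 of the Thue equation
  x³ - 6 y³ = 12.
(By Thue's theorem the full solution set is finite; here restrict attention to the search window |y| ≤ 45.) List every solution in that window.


The equation is x³ - 6y³ = 12. For fixed y, x³ = 6·y³ + 12, so a solution requires the RHS to be a perfect cube.
Strategy: iterate y from -45 to 45, compute RHS = 6·y³ + 12, and check whether it is a (positive or negative) perfect cube.
Check small values of y:
  y = 0: RHS = 12 is not a perfect cube.
  y = 1: RHS = 18 is not a perfect cube.
  y = -1: RHS = 6 is not a perfect cube.
  y = 2: RHS = 60 is not a perfect cube.
  y = -2: RHS = -36 is not a perfect cube.
  y = 3: RHS = 174 is not a perfect cube.
  y = -3: RHS = -150 is not a perfect cube.
Continuing the search up to |y| = 45 finds no solutions either.
No (x, y) in the scanned range satisfies the equation.

No integer solutions with |y| ≤ 45.


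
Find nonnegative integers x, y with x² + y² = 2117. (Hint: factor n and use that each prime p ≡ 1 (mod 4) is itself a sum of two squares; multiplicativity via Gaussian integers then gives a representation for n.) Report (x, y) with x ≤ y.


Step 1: Factor n = 2117 = 29 · 73.
Step 2: Check the mod-4 condition on each prime factor: 29 ≡ 1 (mod 4), exponent 1; 73 ≡ 1 (mod 4), exponent 1.
All primes ≡ 3 (mod 4) appear to even exponent (or don't appear), so by the two-squares theorem n IS expressible as a sum of two squares.
Step 3: Build a representation. Here n = 29 · 73 is a product of primes ≡ 1 (mod 4). Each prime p ≡ 1 (mod 4) is itself a sum of two squares; find a² by testing p − a² for a perfect square:
  29: 29 − 1² = 28, 29 − 2² = 25 = 5² ⇒ 29 = 2² + 5².
  73: 73 − 1² = 72, 73 − 2² = 69, 73 − 3² = 64 = 8² ⇒ 73 = 3² + 8².
  Combine using the Brahmagupta–Fibonacci identity (a² + b²)(c² + d²) = (ac − bd)² + (ad + bc)² = (ac + bd)² + (ad − bc)²:
  29 · 73 = 2117: from (2² + 5²)(3² + 8²), take (2·3 − 5·8, 2·8 + 5·3) = (6 − 40, 16 + 15) = (-34, 31); dropping signs (only squares matter) gives (34, 31); check 34² + 31² = 1156 + 961 = 2117 ✓.
Step 4: Order so x ≤ y and verify: 31² + 34² = 961 + 1156 = 2117 = n. ✓

n = 2117 = 31² + 34² (one valid representation with x ≤ y).


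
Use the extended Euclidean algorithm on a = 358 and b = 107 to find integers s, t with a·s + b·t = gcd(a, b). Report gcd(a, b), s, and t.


Euclidean algorithm on (358, 107) — divide until remainder is 0:
  358 = 3 · 107 + 37
  107 = 2 · 37 + 33
  37 = 1 · 33 + 4
  33 = 8 · 4 + 1
  4 = 4 · 1 + 0
gcd(358, 107) = 1.
Track Bezout coefficients alongside the remainders: start with r₀ = 358 = a·1 + b·0 (s = 1, t = 0) and r₁ = 107 = a·0 + b·1 (s = 0, t = 1); each new remainder r_{k+1} = r_{k-1} − q_k·r_k inherits s_{k+1} = s_{k-1} − q_k·s_k, t_{k+1} = t_{k-1} − q_k·t_k, so r_k = a·s_k + b·t_k at every step:
  q = 3: r = 37, s = 1 − 3·0 = 1, t = 0 − 3·1 = -3  (check: 358·1 + 107·(-3) = 37)
  q = 2: r = 33, s = 0 − 2·1 = -2, t = 1 − 2·(-3) = 7  (check: 358·(-2) + 107·7 = 33)
  q = 1: r = 4, s = 1 − 1·(-2) = 3, t = -3 − 1·7 = -10  (check: 358·3 + 107·(-10) = 4)
  q = 8: r = 1, s = -2 − 8·3 = -26, t = 7 − 8·(-10) = 87  (check: 358·(-26) + 107·87 = 1)
The row with r = 1 (the gcd) gives the Bezout coefficients s = -26, t = 87.
Result: 358 · (-26) + 107 · (87) = 1.

gcd(358, 107) = 1; s = -26, t = 87 (check: 358·(-26) + 107·87 = 1).


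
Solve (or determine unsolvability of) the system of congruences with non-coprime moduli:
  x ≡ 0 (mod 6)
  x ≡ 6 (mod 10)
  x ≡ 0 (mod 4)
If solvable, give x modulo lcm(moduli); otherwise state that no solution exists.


Moduli 6, 10, 4 are not pairwise coprime, so CRT works modulo lcm(m_i) when all pairwise compatibility conditions hold.
Pairwise compatibility: gcd(m_i, m_j) must divide a_i - a_j for every pair.
Merge one congruence at a time:
  Start: x ≡ 0 (mod 6).
  Combine with x ≡ 6 (mod 10): gcd(6, 10) = 2; 6 - 0 = 6, which IS divisible by 2, so compatible.
    Write x = 0 + 6·t and substitute into x ≡ 6 (mod 10): 6·t ≡ 6 − 0 = 6 (mod 10).
    Divide the congruence (and modulus) by g = 2: 3·t ≡ 3 (mod 5).
    The inverse of 3 mod 5 is 2 (since 3·2 = 6 = 1·5 + 1), so t ≡ 2·3 = 6 ≡ 1 (mod 5).
    Then x = 0 + 6·1 = 6, valid modulo lcm(6, 10) = 30: x ≡ 6 (mod 30).
  Combine with x ≡ 0 (mod 4): gcd(30, 4) = 2; 0 - 6 = -6, which IS divisible by 2, so compatible.
    Write x = 6 + 30·t and substitute into x ≡ 0 (mod 4): 30·t ≡ 0 − 6 = -6 (mod 4).
    Divide the congruence (and modulus) by g = 2: 15·t ≡ -3 (mod 2).
    Reduce coefficients mod 2: 1·t ≡ 1 (mod 2).
    So t ≡ 1 (mod 2).
    Then x = 6 + 30·1 = 36, valid modulo lcm(30, 4) = 60: x ≡ 36 (mod 60).
Verify: 36 mod 6 = 0, 36 mod 10 = 6, 36 mod 4 = 0.

x ≡ 36 (mod 60).


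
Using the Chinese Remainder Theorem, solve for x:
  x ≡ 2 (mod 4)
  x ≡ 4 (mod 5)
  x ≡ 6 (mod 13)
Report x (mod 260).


Moduli 4, 5, 13 are pairwise coprime; by CRT there is a unique solution modulo M = 4 · 5 · 13 = 260.
Solve pairwise, accumulating the modulus:
  Start with x ≡ 2 (mod 4).
  Combine with x ≡ 4 (mod 5): since gcd(4, 5) = 1, we get a unique residue mod 20.
    Write x = 2 + 4·t and substitute into x ≡ 4 (mod 5): 4·t ≡ 4 − 2 = 2 (mod 5).
    The inverse of 4 mod 5 is 4 (since 4·4 = 16 = 3·5 + 1), so t ≡ 4·2 = 8 ≡ 3 (mod 5).
    Then x = 2 + 4·3 = 14, valid modulo lcm(4, 5) = 20: x ≡ 14 (mod 20).
  Combine with x ≡ 6 (mod 13): since gcd(20, 13) = 1, we get a unique residue mod 260.
    Write x = 14 + 20·t and substitute into x ≡ 6 (mod 13): 20·t ≡ 6 − 14 = -8 (mod 13).
    Reduce coefficients mod 13: 7·t ≡ 5 (mod 13).
    The inverse of 7 mod 13 is 2 (since 7·2 = 14 = 1·13 + 1), so t ≡ 2·5 = 10 ≡ 10 (mod 13).
    Then x = 14 + 20·10 = 214, valid modulo lcm(20, 13) = 260: x ≡ 214 (mod 260).
Verify: 214 mod 4 = 2 ✓, 214 mod 5 = 4 ✓, 214 mod 13 = 6 ✓.

x ≡ 214 (mod 260).


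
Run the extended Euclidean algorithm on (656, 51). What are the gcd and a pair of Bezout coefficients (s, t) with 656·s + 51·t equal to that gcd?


Euclidean algorithm on (656, 51) — divide until remainder is 0:
  656 = 12 · 51 + 44
  51 = 1 · 44 + 7
  44 = 6 · 7 + 2
  7 = 3 · 2 + 1
  2 = 2 · 1 + 0
gcd(656, 51) = 1.
Track Bezout coefficients alongside the remainders: start with r₀ = 656 = a·1 + b·0 (s = 1, t = 0) and r₁ = 51 = a·0 + b·1 (s = 0, t = 1); each new remainder r_{k+1} = r_{k-1} − q_k·r_k inherits s_{k+1} = s_{k-1} − q_k·s_k, t_{k+1} = t_{k-1} − q_k·t_k, so r_k = a·s_k + b·t_k at every step:
  q = 12: r = 44, s = 1 − 12·0 = 1, t = 0 − 12·1 = -12  (check: 656·1 + 51·(-12) = 44)
  q = 1: r = 7, s = 0 − 1·1 = -1, t = 1 − 1·(-12) = 13  (check: 656·(-1) + 51·13 = 7)
  q = 6: r = 2, s = 1 − 6·(-1) = 7, t = -12 − 6·13 = -90  (check: 656·7 + 51·(-90) = 2)
  q = 3: r = 1, s = -1 − 3·7 = -22, t = 13 − 3·(-90) = 283  (check: 656·(-22) + 51·283 = 1)
The row with r = 1 (the gcd) gives the Bezout coefficients s = -22, t = 283.
Result: 656 · (-22) + 51 · (283) = 1.

gcd(656, 51) = 1; s = -22, t = 283 (check: 656·(-22) + 51·283 = 1).


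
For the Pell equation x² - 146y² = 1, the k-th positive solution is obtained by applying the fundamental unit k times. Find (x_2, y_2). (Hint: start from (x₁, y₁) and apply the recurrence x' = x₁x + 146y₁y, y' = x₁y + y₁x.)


Step 1: Find the fundamental solution (x₁, y₁) of x² - 146y² = 1.
  Expand √146 as a continued fraction. a₀ = ⌊√146⌋ = 12; iterate m_{k+1} = d_k·a_k − m_k, d_{k+1} = (146 − m_{k+1}²)/d_k, a_{k+1} = ⌊(a₀ + m_{k+1})/d_{k+1}⌋ (starting m₀ = 0, d₀ = 1), with convergents p_k = a_k·p_{k-1} + p_{k-2}, q_k = a_k·q_{k-1} + q_{k-2} (p₋₁ = 1, q₋₁ = 0):
  k = 0: a₀ = 12; p₀/q₀ = 12/1; p₀² − 146·q₀² = 144 − 146 = -2.
  k = 1: m = 12, d = 2, a = ⌊(12 + 12)/2⌋ = 12; p/q = (12·12 + 1)/(12·1 + 0) = 145/12; p² − 146·q² = 21025 − 21024 = 1.
  The first convergent with p² − 146·q² = 1 gives the fundamental solution (x₁, y₁) = (145, 12).
Step 2: Apply the recurrence (x_{n+1}, y_{n+1}) = (x₁x_n + 146y₁y_n, x₁y_n + y₁x_n) repeatedly.
  From (x_1, y_1) = (145, 12): x_2 = 145·145 + 146·12·12 = 42049; y_2 = 145·12 + 12·145 = 3480.
Step 3: Verify x_2² - 146·y_2² = 1768118401 - 1768118400 = 1 (should be 1). ✓

(x_1, y_1) = (145, 12); (x_2, y_2) = (42049, 3480).


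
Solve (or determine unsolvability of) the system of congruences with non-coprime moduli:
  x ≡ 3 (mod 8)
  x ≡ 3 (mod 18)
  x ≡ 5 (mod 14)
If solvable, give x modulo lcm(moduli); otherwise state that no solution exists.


Moduli 8, 18, 14 are not pairwise coprime, so CRT works modulo lcm(m_i) when all pairwise compatibility conditions hold.
Pairwise compatibility: gcd(m_i, m_j) must divide a_i - a_j for every pair.
Merge one congruence at a time:
  Start: x ≡ 3 (mod 8).
  Combine with x ≡ 3 (mod 18): gcd(8, 18) = 2; 3 - 3 = 0, which IS divisible by 2, so compatible.
    Write x = 3 + 8·t and substitute into x ≡ 3 (mod 18): 8·t ≡ 3 − 3 = 0 (mod 18).
    Divide the congruence (and modulus) by g = 2: 4·t ≡ 0 (mod 9).
    The inverse of 4 mod 9 is 7 (since 4·7 = 28 = 3·9 + 1), so t ≡ 7·0 = 0 ≡ 0 (mod 9).
    Then x = 3 + 8·0 = 3, valid modulo lcm(8, 18) = 72: x ≡ 3 (mod 72).
  Combine with x ≡ 5 (mod 14): gcd(72, 14) = 2; 5 - 3 = 2, which IS divisible by 2, so compatible.
    Write x = 3 + 72·t and substitute into x ≡ 5 (mod 14): 72·t ≡ 5 − 3 = 2 (mod 14).
    Divide the congruence (and modulus) by g = 2: 36·t ≡ 1 (mod 7).
    Reduce coefficients mod 7: 1·t ≡ 1 (mod 7).
    So t ≡ 1 (mod 7).
    Then x = 3 + 72·1 = 75, valid modulo lcm(72, 14) = 504: x ≡ 75 (mod 504).
Verify: 75 mod 8 = 3, 75 mod 18 = 3, 75 mod 14 = 5.

x ≡ 75 (mod 504).


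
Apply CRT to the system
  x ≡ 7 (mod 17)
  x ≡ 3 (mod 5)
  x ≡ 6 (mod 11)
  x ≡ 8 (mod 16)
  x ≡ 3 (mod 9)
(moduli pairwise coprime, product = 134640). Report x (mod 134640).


Product of moduli M = 17 · 5 · 11 · 16 · 9 = 134640.
Merge one congruence at a time:
  Start: x ≡ 7 (mod 17).
  Combine with x ≡ 3 (mod 5); new modulus lcm = 85.
    Write x = 7 + 17·t and substitute into x ≡ 3 (mod 5): 17·t ≡ 3 − 7 = -4 (mod 5).
    Reduce coefficients mod 5: 2·t ≡ 1 (mod 5).
    The inverse of 2 mod 5 is 3 (since 2·3 = 6 = 1·5 + 1), so t ≡ 3·1 = 3 ≡ 3 (mod 5).
    Then x = 7 + 17·3 = 58, valid modulo lcm(17, 5) = 85: x ≡ 58 (mod 85).
  Combine with x ≡ 6 (mod 11); new modulus lcm = 935.
    Write x = 58 + 85·t and substitute into x ≡ 6 (mod 11): 85·t ≡ 6 − 58 = -52 (mod 11).
    Reduce coefficients mod 11: 8·t ≡ 3 (mod 11).
    The inverse of 8 mod 11 is 7 (since 8·7 = 56 = 5·11 + 1), so t ≡ 7·3 = 21 ≡ 10 (mod 11).
    Then x = 58 + 85·10 = 908, valid modulo lcm(85, 11) = 935: x ≡ 908 (mod 935).
  Combine with x ≡ 8 (mod 16); new modulus lcm = 14960.
    Write x = 908 + 935·t and substitute into x ≡ 8 (mod 16): 935·t ≡ 8 − 908 = -900 (mod 16).
    Reduce coefficients mod 16: 7·t ≡ 12 (mod 16).
    The inverse of 7 mod 16 is 7 (since 7·7 = 49 = 3·16 + 1), so t ≡ 7·12 = 84 ≡ 4 (mod 16).
    Then x = 908 + 935·4 = 4648, valid modulo lcm(935, 16) = 14960: x ≡ 4648 (mod 14960).
  Combine with x ≡ 3 (mod 9); new modulus lcm = 134640.
    Write x = 4648 + 14960·t and substitute into x ≡ 3 (mod 9): 14960·t ≡ 3 − 4648 = -4645 (mod 9).
    Reduce coefficients mod 9: 2·t ≡ 8 (mod 9).
    The inverse of 2 mod 9 is 5 (since 2·5 = 10 = 1·9 + 1), so t ≡ 5·8 = 40 ≡ 4 (mod 9).
    Then x = 4648 + 14960·4 = 64488, valid modulo lcm(14960, 9) = 134640: x ≡ 64488 (mod 134640).
Verify against each original: 64488 mod 17 = 7, 64488 mod 5 = 3, 64488 mod 11 = 6, 64488 mod 16 = 8, 64488 mod 9 = 3.

x ≡ 64488 (mod 134640).


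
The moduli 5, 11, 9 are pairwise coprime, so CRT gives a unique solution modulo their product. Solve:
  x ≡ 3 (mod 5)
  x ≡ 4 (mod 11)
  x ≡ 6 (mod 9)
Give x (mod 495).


Moduli 5, 11, 9 are pairwise coprime; by CRT there is a unique solution modulo M = 5 · 11 · 9 = 495.
Solve pairwise, accumulating the modulus:
  Start with x ≡ 3 (mod 5).
  Combine with x ≡ 4 (mod 11): since gcd(5, 11) = 1, we get a unique residue mod 55.
    Write x = 3 + 5·t and substitute into x ≡ 4 (mod 11): 5·t ≡ 4 − 3 = 1 (mod 11).
    The inverse of 5 mod 11 is 9 (since 5·9 = 45 = 4·11 + 1), so t ≡ 9·1 = 9 ≡ 9 (mod 11).
    Then x = 3 + 5·9 = 48, valid modulo lcm(5, 11) = 55: x ≡ 48 (mod 55).
  Combine with x ≡ 6 (mod 9): since gcd(55, 9) = 1, we get a unique residue mod 495.
    Write x = 48 + 55·t and substitute into x ≡ 6 (mod 9): 55·t ≡ 6 − 48 = -42 (mod 9).
    Reduce coefficients mod 9: 1·t ≡ 3 (mod 9).
    So t ≡ 3 (mod 9).
    Then x = 48 + 55·3 = 213, valid modulo lcm(55, 9) = 495: x ≡ 213 (mod 495).
Verify: 213 mod 5 = 3 ✓, 213 mod 11 = 4 ✓, 213 mod 9 = 6 ✓.

x ≡ 213 (mod 495).


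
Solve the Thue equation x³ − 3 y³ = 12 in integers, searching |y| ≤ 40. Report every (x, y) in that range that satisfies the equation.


The equation is x³ - 3y³ = 12. For fixed y, x³ = 3·y³ + 12, so a solution requires the RHS to be a perfect cube.
Strategy: iterate y from -40 to 40, compute RHS = 3·y³ + 12, and check whether it is a (positive or negative) perfect cube.
Check small values of y:
  y = 0: RHS = 12 is not a perfect cube.
  y = 1: RHS = 15 is not a perfect cube.
  y = -1: RHS = 9 is not a perfect cube.
  y = 2: RHS = 36 is not a perfect cube.
  y = -2: RHS = -12 is not a perfect cube.
  y = 3: RHS = 93 is not a perfect cube.
  y = -3: RHS = -69 is not a perfect cube.
Continuing the search up to |y| = 40 finds no solutions either.
No (x, y) in the scanned range satisfies the equation.

No integer solutions with |y| ≤ 40.


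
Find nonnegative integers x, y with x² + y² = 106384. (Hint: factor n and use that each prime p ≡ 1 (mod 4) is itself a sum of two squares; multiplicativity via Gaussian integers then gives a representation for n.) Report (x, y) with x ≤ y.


Step 1: Factor n = 106384 = 2^4 · 61 · 109.
Step 2: Check the mod-4 condition on each prime factor: 2 = 2 (special); 61 ≡ 1 (mod 4), exponent 1; 109 ≡ 1 (mod 4), exponent 1.
All primes ≡ 3 (mod 4) appear to even exponent (or don't appear), so by the two-squares theorem n IS expressible as a sum of two squares.
Step 3: Build a representation. Group n = k² · m with k = 4 and m = 61 · 109 = 6649 (a product of primes ≡ 1 (mod 4)); a representation of m scales to one of n via (k·x)² + (k·y)² = k²(x² + y²). Each prime p ≡ 1 (mod 4) is itself a sum of two squares; find a² by testing p − a² for a perfect square:
  61: 61 − 1² = 60, 61 − 2² = 57, 61 − 3² = 52, 61 − 4² = 45, 61 − 5² = 36 = 6² ⇒ 61 = 5² + 6².
  109: 109 − 1² = 108, 109 − 2² = 105, 109 − 3² = 100 = 10² ⇒ 109 = 3² + 10².
  Combine using the Brahmagupta–Fibonacci identity (a² + b²)(c² + d²) = (ac − bd)² + (ad + bc)² = (ac + bd)² + (ad − bc)²:
  61 · 109 = 6649: from (5² + 6²)(3² + 10²), take (5·3 − 6·10, 5·10 + 6·3) = (15 − 60, 50 + 18) = (-45, 68); dropping signs (only squares matter) gives (45, 68); check 45² + 68² = 2025 + 4624 = 6649 ✓.
  Scale by k = 4: (4·45, 4·68) = (180, 272).
Step 4: Order so x ≤ y and verify: 180² + 272² = 32400 + 73984 = 106384 = n. ✓

n = 106384 = 180² + 272² (one valid representation with x ≤ y).


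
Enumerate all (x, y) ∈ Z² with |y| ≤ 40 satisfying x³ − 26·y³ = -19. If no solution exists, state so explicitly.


The equation is x³ - 26y³ = -19. For fixed y, x³ = 26·y³ − 19, so a solution requires the RHS to be a perfect cube.
Strategy: iterate y from -40 to 40, compute RHS = 26·y³ − 19, and check whether it is a (positive or negative) perfect cube.
Check small values of y:
  y = 0: RHS = -19 is not a perfect cube.
  y = 1: RHS = 7 is not a perfect cube.
  y = -1: RHS = -45 is not a perfect cube.
  y = 2: RHS = 189 is not a perfect cube.
  y = -2: RHS = -227 is not a perfect cube.
  y = 3: RHS = 683 is not a perfect cube.
  y = -3: RHS = -721 is not a perfect cube.
Continuing the search up to |y| = 40 finds no solutions either.
No (x, y) in the scanned range satisfies the equation.

No integer solutions with |y| ≤ 40.


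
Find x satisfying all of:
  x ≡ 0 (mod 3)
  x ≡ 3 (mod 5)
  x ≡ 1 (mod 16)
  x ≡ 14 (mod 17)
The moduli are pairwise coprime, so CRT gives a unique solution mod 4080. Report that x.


Product of moduli M = 3 · 5 · 16 · 17 = 4080.
Merge one congruence at a time:
  Start: x ≡ 0 (mod 3).
  Combine with x ≡ 3 (mod 5); new modulus lcm = 15.
    Write x = 0 + 3·t and substitute into x ≡ 3 (mod 5): 3·t ≡ 3 − 0 = 3 (mod 5).
    The inverse of 3 mod 5 is 2 (since 3·2 = 6 = 1·5 + 1), so t ≡ 2·3 = 6 ≡ 1 (mod 5).
    Then x = 0 + 3·1 = 3, valid modulo lcm(3, 5) = 15: x ≡ 3 (mod 15).
  Combine with x ≡ 1 (mod 16); new modulus lcm = 240.
    Write x = 3 + 15·t and substitute into x ≡ 1 (mod 16): 15·t ≡ 1 − 3 = -2 (mod 16).
    Reduce coefficients mod 16: 15·t ≡ 14 (mod 16).
    The inverse of 15 mod 16 is 15 (since 15·15 = 225 = 14·16 + 1), so t ≡ 15·14 = 210 ≡ 2 (mod 16).
    Then x = 3 + 15·2 = 33, valid modulo lcm(15, 16) = 240: x ≡ 33 (mod 240).
  Combine with x ≡ 14 (mod 17); new modulus lcm = 4080.
    Write x = 33 + 240·t and substitute into x ≡ 14 (mod 17): 240·t ≡ 14 − 33 = -19 (mod 17).
    Reduce coefficients mod 17: 2·t ≡ 15 (mod 17).
    The inverse of 2 mod 17 is 9 (since 2·9 = 18 = 1·17 + 1), so t ≡ 9·15 = 135 ≡ 16 (mod 17).
    Then x = 33 + 240·16 = 3873, valid modulo lcm(240, 17) = 4080: x ≡ 3873 (mod 4080).
Verify against each original: 3873 mod 3 = 0, 3873 mod 5 = 3, 3873 mod 16 = 1, 3873 mod 17 = 14.

x ≡ 3873 (mod 4080).


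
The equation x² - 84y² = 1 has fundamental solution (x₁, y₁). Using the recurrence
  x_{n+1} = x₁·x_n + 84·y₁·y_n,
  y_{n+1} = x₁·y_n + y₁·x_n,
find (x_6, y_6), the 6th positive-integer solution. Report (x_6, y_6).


Step 1: Find the fundamental solution (x₁, y₁) of x² - 84y² = 1.
  Expand √84 as a continued fraction. a₀ = ⌊√84⌋ = 9; iterate m_{k+1} = d_k·a_k − m_k, d_{k+1} = (84 − m_{k+1}²)/d_k, a_{k+1} = ⌊(a₀ + m_{k+1})/d_{k+1}⌋ (starting m₀ = 0, d₀ = 1), with convergents p_k = a_k·p_{k-1} + p_{k-2}, q_k = a_k·q_{k-1} + q_{k-2} (p₋₁ = 1, q₋₁ = 0):
  k = 0: a₀ = 9; p₀/q₀ = 9/1; p₀² − 84·q₀² = 81 − 84 = -3.
  k = 1: m = 9, d = 3, a = ⌊(9 + 9)/3⌋ = 6; p/q = (6·9 + 1)/(6·1 + 0) = 55/6; p² − 84·q² = 3025 − 3024 = 1.
  The first convergent with p² − 84·q² = 1 gives the fundamental solution (x₁, y₁) = (55, 6).
Step 2: Apply the recurrence (x_{n+1}, y_{n+1}) = (x₁x_n + 84y₁y_n, x₁y_n + y₁x_n) repeatedly.
  From (x_1, y_1) = (55, 6): x_2 = 55·55 + 84·6·6 = 6049; y_2 = 55·6 + 6·55 = 660.
  From (x_2, y_2) = (6049, 660): x_3 = 55·6049 + 84·6·660 = 665335; y_3 = 55·660 + 6·6049 = 72594.
  From (x_3, y_3) = (665335, 72594): x_4 = 55·665335 + 84·6·72594 = 73180801; y_4 = 55·72594 + 6·665335 = 7984680.
  From (x_4, y_4) = (73180801, 7984680): x_5 = 55·73180801 + 84·6·7984680 = 8049222775; y_5 = 55·7984680 + 6·73180801 = 878242206.
  From (x_5, y_5) = (8049222775, 878242206): x_6 = 55·8049222775 + 84·6·878242206 = 885341324449; y_6 = 55·878242206 + 6·8049222775 = 96598657980.
Step 3: Verify x_6² - 84·y_6² = 783829260777109485153601 - 783829260777109485153600 = 1 (should be 1). ✓

(x_1, y_1) = (55, 6); (x_6, y_6) = (885341324449, 96598657980).


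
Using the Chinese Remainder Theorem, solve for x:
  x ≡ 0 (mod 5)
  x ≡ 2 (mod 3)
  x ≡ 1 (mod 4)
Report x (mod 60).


Moduli 5, 3, 4 are pairwise coprime; by CRT there is a unique solution modulo M = 5 · 3 · 4 = 60.
Solve pairwise, accumulating the modulus:
  Start with x ≡ 0 (mod 5).
  Combine with x ≡ 2 (mod 3): since gcd(5, 3) = 1, we get a unique residue mod 15.
    Write x = 0 + 5·t and substitute into x ≡ 2 (mod 3): 5·t ≡ 2 − 0 = 2 (mod 3).
    Reduce coefficients mod 3: 2·t ≡ 2 (mod 3).
    The inverse of 2 mod 3 is 2 (since 2·2 = 4 = 1·3 + 1), so t ≡ 2·2 = 4 ≡ 1 (mod 3).
    Then x = 0 + 5·1 = 5, valid modulo lcm(5, 3) = 15: x ≡ 5 (mod 15).
  Combine with x ≡ 1 (mod 4): since gcd(15, 4) = 1, we get a unique residue mod 60.
    Write x = 5 + 15·t and substitute into x ≡ 1 (mod 4): 15·t ≡ 1 − 5 = -4 (mod 4).
    Reduce coefficients mod 4: 3·t ≡ 0 (mod 4).
    The inverse of 3 mod 4 is 3 (since 3·3 = 9 = 2·4 + 1), so t ≡ 3·0 = 0 ≡ 0 (mod 4).
    Then x = 5 + 15·0 = 5, valid modulo lcm(15, 4) = 60: x ≡ 5 (mod 60).
Verify: 5 mod 5 = 0 ✓, 5 mod 3 = 2 ✓, 5 mod 4 = 1 ✓.

x ≡ 5 (mod 60).


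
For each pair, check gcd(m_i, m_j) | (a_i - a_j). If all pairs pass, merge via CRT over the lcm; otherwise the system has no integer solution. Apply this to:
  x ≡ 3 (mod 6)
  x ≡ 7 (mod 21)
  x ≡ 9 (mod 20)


Moduli 6, 21, 20 are not pairwise coprime, so CRT works modulo lcm(m_i) when all pairwise compatibility conditions hold.
Pairwise compatibility: gcd(m_i, m_j) must divide a_i - a_j for every pair.
Merge one congruence at a time:
  Start: x ≡ 3 (mod 6).
  Combine with x ≡ 7 (mod 21): gcd(6, 21) = 3, and 7 - 3 = 4 is NOT divisible by 3.
    ⇒ system is inconsistent (no integer solution).

No solution (the system is inconsistent).


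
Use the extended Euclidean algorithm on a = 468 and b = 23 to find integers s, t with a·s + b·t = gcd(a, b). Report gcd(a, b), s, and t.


Euclidean algorithm on (468, 23) — divide until remainder is 0:
  468 = 20 · 23 + 8
  23 = 2 · 8 + 7
  8 = 1 · 7 + 1
  7 = 7 · 1 + 0
gcd(468, 23) = 1.
Track Bezout coefficients alongside the remainders: start with r₀ = 468 = a·1 + b·0 (s = 1, t = 0) and r₁ = 23 = a·0 + b·1 (s = 0, t = 1); each new remainder r_{k+1} = r_{k-1} − q_k·r_k inherits s_{k+1} = s_{k-1} − q_k·s_k, t_{k+1} = t_{k-1} − q_k·t_k, so r_k = a·s_k + b·t_k at every step:
  q = 20: r = 8, s = 1 − 20·0 = 1, t = 0 − 20·1 = -20  (check: 468·1 + 23·(-20) = 8)
  q = 2: r = 7, s = 0 − 2·1 = -2, t = 1 − 2·(-20) = 41  (check: 468·(-2) + 23·41 = 7)
  q = 1: r = 1, s = 1 − 1·(-2) = 3, t = -20 − 1·41 = -61  (check: 468·3 + 23·(-61) = 1)
The row with r = 1 (the gcd) gives the Bezout coefficients s = 3, t = -61.
Result: 468 · (3) + 23 · (-61) = 1.

gcd(468, 23) = 1; s = 3, t = -61 (check: 468·3 + 23·(-61) = 1).


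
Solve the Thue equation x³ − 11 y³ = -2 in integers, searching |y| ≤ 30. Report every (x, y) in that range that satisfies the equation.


The equation is x³ - 11y³ = -2. For fixed y, x³ = 11·y³ − 2, so a solution requires the RHS to be a perfect cube.
Strategy: iterate y from -30 to 30, compute RHS = 11·y³ − 2, and check whether it is a (positive or negative) perfect cube.
Check small values of y:
  y = 0: RHS = -2 is not a perfect cube.
  y = 1: RHS = 9 is not a perfect cube.
  y = -1: RHS = -13 is not a perfect cube.
  y = 2: RHS = 86 is not a perfect cube.
  y = -2: RHS = -90 is not a perfect cube.
  y = 3: RHS = 295 is not a perfect cube.
  y = -3: RHS = -299 is not a perfect cube.
Continuing the search up to |y| = 30 finds no solutions either.
No (x, y) in the scanned range satisfies the equation.

No integer solutions with |y| ≤ 30.


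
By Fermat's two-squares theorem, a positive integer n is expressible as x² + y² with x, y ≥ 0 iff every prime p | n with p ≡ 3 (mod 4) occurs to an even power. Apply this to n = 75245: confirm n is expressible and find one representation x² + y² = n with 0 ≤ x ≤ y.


Step 1: Factor n = 75245 = 5 · 101 · 149.
Step 2: Check the mod-4 condition on each prime factor: 5 ≡ 1 (mod 4), exponent 1; 101 ≡ 1 (mod 4), exponent 1; 149 ≡ 1 (mod 4), exponent 1.
All primes ≡ 3 (mod 4) appear to even exponent (or don't appear), so by the two-squares theorem n IS expressible as a sum of two squares.
Step 3: Build a representation. Here n = 5 · 101 · 149 is a product of primes ≡ 1 (mod 4). Each prime p ≡ 1 (mod 4) is itself a sum of two squares; find a² by testing p − a² for a perfect square:
  5: 5 − 1² = 4 = 2² ⇒ 5 = 1² + 2².
  101: 101 − 1² = 100 = 10² ⇒ 101 = 1² + 10².
  149: 149 − 1² = 148, 149 − 2² = 145, 149 − 3² = 140, 149 − 4² = 133, 149 − 5² = 124, 149 − 6² = 113, 149 − 7² = 100 = 10² ⇒ 149 = 7² + 10².
  Combine using the Brahmagupta–Fibonacci identity (a² + b²)(c² + d²) = (ac − bd)² + (ad + bc)² = (ac + bd)² + (ad − bc)²:
  5 · 101 = 505: from (1² + 2²)(1² + 10²), take (1·1 − 2·10, 1·10 + 2·1) = (1 − 20, 10 + 2) = (-19, 12); dropping signs (only squares matter) gives (19, 12); check 19² + 12² = 361 + 144 = 505 ✓.
  505 · 149 = 75245: from (19² + 12²)(7² + 10²), take (19·7 − 12·10, 19·10 + 12·7) = (133 − 120, 190 + 84) = (13, 274); check 13² + 274² = 169 + 75076 = 75245 ✓.
Step 4: Order so x ≤ y and verify: 13² + 274² = 169 + 75076 = 75245 = n. ✓

n = 75245 = 13² + 274² (one valid representation with x ≤ y).
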